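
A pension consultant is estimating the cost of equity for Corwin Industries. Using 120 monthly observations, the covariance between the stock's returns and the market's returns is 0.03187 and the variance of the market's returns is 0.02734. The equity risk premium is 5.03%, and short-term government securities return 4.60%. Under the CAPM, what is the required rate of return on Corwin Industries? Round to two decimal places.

β = Cov(R_i, R_m) / Var(R_m) = 0.03187 / 0.02734 = 1.1657
E(R) = R_f + β × MRP = 4.60% + 1.1657 × 5.03% = 10.46%

10.46%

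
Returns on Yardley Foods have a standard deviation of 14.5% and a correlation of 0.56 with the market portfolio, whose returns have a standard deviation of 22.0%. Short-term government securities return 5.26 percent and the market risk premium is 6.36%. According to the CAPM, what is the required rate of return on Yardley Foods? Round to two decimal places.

7.61%

β = ρ × σ_i / σ_m = 0.56 × 14.5% / 22.0% = 0.3691
E(R) = 5.26% + 0.3691 × 6.36% = 7.61%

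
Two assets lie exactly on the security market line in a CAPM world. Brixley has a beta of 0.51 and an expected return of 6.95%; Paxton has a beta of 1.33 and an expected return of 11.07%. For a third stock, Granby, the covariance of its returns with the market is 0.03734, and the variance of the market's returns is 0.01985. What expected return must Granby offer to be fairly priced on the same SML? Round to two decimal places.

13.84%

MRP = (11.07% − 6.95%) / (1.33 − 0.51) = 5.0244%
R_f = 6.95% − 0.51 × 5.0244% = 4.3876%
β_Granby = Cov / Var(R_m) = 0.03734 / 0.01985 = 1.8811
E(R_Granby) = R_f + β × MRP = 4.3876% + 1.8811 × 5.0244% = 13.84%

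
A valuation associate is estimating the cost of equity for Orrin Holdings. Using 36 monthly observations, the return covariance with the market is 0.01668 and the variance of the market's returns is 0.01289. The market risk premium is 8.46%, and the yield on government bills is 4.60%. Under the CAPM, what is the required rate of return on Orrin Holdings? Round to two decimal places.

β = Cov(R_i, R_m) / Var(R_m) = 0.01668 / 0.01289 = 1.2940
E(R) = R_f + β × MRP = 4.60% + 1.2940 × 8.46% = 15.55%

15.55%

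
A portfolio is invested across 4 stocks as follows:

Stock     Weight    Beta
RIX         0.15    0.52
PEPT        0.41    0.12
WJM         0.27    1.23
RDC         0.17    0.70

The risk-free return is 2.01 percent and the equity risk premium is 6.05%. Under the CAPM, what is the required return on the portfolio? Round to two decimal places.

β_P = Σ w_i β_i = 0.15×0.52 + 0.41×0.12 + 0.27×1.23 + 0.17×0.70 = 0.5783
E(R_P) = R_f + β_P × MRP = 2.01% + 0.5783 × 6.05% = 5.51%

5.51%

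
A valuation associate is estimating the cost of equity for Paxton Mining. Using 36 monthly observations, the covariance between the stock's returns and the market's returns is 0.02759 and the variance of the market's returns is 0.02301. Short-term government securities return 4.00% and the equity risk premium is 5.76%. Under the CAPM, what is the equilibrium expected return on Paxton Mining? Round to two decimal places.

β = Cov(R_i, R_m) / Var(R_m) = 0.02759 / 0.02301 = 1.1990
E(R) = R_f + β × MRP = 4.00% + 1.1990 × 5.76% = 10.91%

10.91%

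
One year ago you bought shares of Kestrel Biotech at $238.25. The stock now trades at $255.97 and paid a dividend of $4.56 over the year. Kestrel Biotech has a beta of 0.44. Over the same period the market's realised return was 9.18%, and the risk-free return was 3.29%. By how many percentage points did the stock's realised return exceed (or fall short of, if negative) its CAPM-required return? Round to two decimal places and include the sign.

+3.47%

Realised HPR = (P1 + D1 − P0) / P0 = (255.97 + 4.56 − 238.25) / 238.25 = 22.28 / 238.25 = 9.3515%
MRP = 9.18% − 3.29% = 5.89%
CAPM required = R_f + β·MRP = 3.29% + 0.44 × 5.89% = 5.8816%
α = realised − required = 9.3515% − 5.8816% = +3.47%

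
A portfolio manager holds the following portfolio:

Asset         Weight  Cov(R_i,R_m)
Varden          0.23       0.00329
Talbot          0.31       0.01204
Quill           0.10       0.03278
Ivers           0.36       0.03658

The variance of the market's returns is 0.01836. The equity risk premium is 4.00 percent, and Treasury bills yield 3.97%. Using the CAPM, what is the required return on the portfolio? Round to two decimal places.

β_Varden = 0.00329 / 0.01836 = 0.1792
β_Talbot = 0.01204 / 0.01836 = 0.6558
β_Quill = 0.03278 / 0.01836 = 1.7854
β_Ivers = 0.03658 / 0.01836 = 1.9924
β_P = Σ w_i β_i = 0.23×0.1792 + 0.31×0.6558 + 0.10×1.7854 + 0.36×1.9924 = 1.1403
E(R_P) = R_f + β_P × MRP = 3.97% + 1.1403 × 4.00% = 8.53%

8.53%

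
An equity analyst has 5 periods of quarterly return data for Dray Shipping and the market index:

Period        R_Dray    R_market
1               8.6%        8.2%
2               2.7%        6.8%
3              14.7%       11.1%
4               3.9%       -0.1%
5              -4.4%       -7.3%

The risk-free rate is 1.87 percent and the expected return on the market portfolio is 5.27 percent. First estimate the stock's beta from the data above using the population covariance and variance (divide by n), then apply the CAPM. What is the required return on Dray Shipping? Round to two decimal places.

Mean R_i = (8.6 + 2.7 + 14.7 + 3.9 − 4.4) / 5 = 5.1000%
Mean R_m = (8.2 + 6.8 + 11.1 − 0.1 − 7.3) / 5 = 3.7400%
Σ(R_i − R̄_i)(R_m − R̄_m) = 188.4100  ⇒  Cov = 188.4100 / 5 = 37.6820
Σ(R_m − R̄_m)² = 220.0520  ⇒  Var(R_m) = 220.0520 / 5 = 44.0104
β = Cov / Var(R_m) = 37.6820 / 44.0104 = 0.8562
MRP = 5.27% − 1.87% = 3.40%
E(R) = R_f + β × MRP = 1.87% + 0.8562 × 3.40% = 4.78%

4.78%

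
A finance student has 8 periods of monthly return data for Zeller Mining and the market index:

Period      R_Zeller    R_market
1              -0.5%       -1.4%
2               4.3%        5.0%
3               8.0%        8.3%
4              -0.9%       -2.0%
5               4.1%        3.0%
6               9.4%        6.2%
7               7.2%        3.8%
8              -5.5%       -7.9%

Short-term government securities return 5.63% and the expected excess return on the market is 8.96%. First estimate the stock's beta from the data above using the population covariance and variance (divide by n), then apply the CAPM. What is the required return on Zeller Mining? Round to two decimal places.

13.99%

Mean R_i = (-0.5 + 4.3 + 8.0 − 0.9 + 4.1 + 9.4 + 7.2 − 5.5) / 8 = 3.2625%
Mean R_m = (-1.4 + 5.0 + 8.3 − 2.0 + 3.0 + 6.2 + 3.8 − 7.9) / 8 = 1.8750%
Σ(R_i − R̄_i)(R_m − R̄_m) = 182.8525  ⇒  Cov = 182.8525 / 8 = 22.8566
Σ(R_m − R̄_m)² = 196.0150  ⇒  Var(R_m) = 196.0150 / 8 = 24.5019
β = Cov / Var(R_m) = 22.8566 / 24.5019 = 0.9329
E(R) = R_f + β × MRP = 5.63% + 0.9329 × 8.96% = 13.99%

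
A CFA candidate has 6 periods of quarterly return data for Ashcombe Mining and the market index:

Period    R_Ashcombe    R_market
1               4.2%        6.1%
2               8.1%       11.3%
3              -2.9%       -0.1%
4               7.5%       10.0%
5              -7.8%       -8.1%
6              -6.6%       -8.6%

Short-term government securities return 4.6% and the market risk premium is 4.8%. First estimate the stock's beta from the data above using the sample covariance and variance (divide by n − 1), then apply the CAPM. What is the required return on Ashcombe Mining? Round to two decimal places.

Mean R_i = (4.2 + 8.1 − 2.9 + 7.5 − 7.8 − 6.6) / 6 = 0.4167%
Mean R_m = (6.1 + 11.3 − 0.1 + 10.0 − 8.1 − 8.6) / 6 = 1.7667%
Σ(R_i − R̄_i)(R_m − R̄_m) = 307.9633  ⇒  Cov = 307.9633 / 5 = 61.5927
Σ(R_m − R̄_m)² = 385.7533  ⇒  Var(R_m) = 385.7533 / 5 = 77.1507
β = Cov / Var(R_m) = 61.5927 / 77.1507 = 0.7983
E(R) = R_f + β × MRP = 4.6% + 0.7983 × 4.8% = 8.43%

8.43%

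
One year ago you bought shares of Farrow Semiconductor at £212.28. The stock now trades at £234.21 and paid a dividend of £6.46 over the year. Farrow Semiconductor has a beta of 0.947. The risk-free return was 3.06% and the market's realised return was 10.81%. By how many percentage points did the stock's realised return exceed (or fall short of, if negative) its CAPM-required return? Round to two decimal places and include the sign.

+2.97%

Realised HPR = (P1 + D1 − P0) / P0 = (234.21 + 6.46 − 212.28) / 212.28 = 28.39 / 212.28 = 13.3738%
MRP = 10.81% − 3.06% = 7.75%
CAPM required = R_f + β·MRP = 3.06% + 0.947 × 7.75% = 10.39925%
α = realised − required = 13.3738% − 10.39925% = +2.97%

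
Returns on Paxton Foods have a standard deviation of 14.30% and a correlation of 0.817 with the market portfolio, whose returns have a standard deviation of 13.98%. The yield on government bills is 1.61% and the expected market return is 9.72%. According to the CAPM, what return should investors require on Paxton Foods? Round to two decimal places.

8.39%

β = ρ × σ_i / σ_m = 0.817 × 14.30% / 13.98% = 0.8357
MRP = 9.72% − 1.61% = 8.11%
E(R) = 1.61% + 0.8357 × 8.11% = 8.39%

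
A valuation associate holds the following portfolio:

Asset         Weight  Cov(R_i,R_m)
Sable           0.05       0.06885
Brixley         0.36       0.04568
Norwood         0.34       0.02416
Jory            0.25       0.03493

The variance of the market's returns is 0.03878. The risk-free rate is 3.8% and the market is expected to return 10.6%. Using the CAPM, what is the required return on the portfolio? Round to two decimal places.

10.26%

β_Sable = 0.06885 / 0.03878 = 1.7754
β_Brixley = 0.04568 / 0.03878 = 1.1779
β_Norwood = 0.02416 / 0.03878 = 0.6230
β_Jory = 0.03493 / 0.03878 = 0.9007
β_P = Σ w_i β_i = 0.05×1.7754 + 0.36×1.1779 + 0.34×0.6230 + 0.25×0.9007 = 0.9498
MRP = 10.6% − 3.8% = 6.80%
E(R_P) = R_f + β_P × MRP = 3.8% + 0.9498 × 6.8% = 10.26%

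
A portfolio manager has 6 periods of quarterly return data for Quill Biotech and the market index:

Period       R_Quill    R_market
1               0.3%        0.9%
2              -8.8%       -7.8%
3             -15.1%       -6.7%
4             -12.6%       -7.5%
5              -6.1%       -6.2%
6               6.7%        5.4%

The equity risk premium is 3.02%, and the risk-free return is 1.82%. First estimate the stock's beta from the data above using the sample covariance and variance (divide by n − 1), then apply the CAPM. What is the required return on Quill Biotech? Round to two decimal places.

6.01%

Mean R_i = (0.3 − 8.8 − 15.1 − 12.6 − 6.1 + 6.7) / 6 = -5.9333%
Mean R_m = (0.9 − 7.8 − 6.7 − 7.5 − 6.2 + 5.4) / 6 = -3.6500%
Σ(R_i − R̄_i)(R_m − R̄_m) = 208.6400  ⇒  Cov = 208.6400 / 5 = 41.7280
Σ(R_m − R̄_m)² = 150.4550  ⇒  Var(R_m) = 150.4550 / 5 = 30.0910
β = Cov / Var(R_m) = 41.7280 / 30.0910 = 1.3867
E(R) = R_f + β × MRP = 1.82% + 1.3867 × 3.02% = 6.01%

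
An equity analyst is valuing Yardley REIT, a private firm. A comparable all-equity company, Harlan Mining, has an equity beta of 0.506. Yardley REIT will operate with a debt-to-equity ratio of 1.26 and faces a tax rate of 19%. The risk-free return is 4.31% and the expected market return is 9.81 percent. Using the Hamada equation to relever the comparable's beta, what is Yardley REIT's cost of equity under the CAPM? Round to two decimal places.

β_L = β_U × [1 + (1 − t)(D/E)] = 0.506 × [1 + (1 − 0.19) × 1.26]
    = 0.506 × [1 + 0.81 × 1.26] = 0.506 × 2.0206 = 1.0224
MRP = 9.81% − 4.31% = 5.50%
E(R) = R_f + β_L × MRP = 4.31% + 1.0224 × 5.50% = 9.93%

9.93%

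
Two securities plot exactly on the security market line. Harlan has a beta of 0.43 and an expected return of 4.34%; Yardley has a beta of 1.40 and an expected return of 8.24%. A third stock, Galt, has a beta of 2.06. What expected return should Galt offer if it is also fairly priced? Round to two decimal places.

10.89%

MRP (SML slope) = (8.24% − 4.34%) / (1.40 − 0.43) = 3.90% / 0.97 = 4.0206%
R_f (intercept) = 4.34% − 0.43 × 4.0206% = 2.6111%
E(R_Galt) = R_f + β × MRP = 2.6111% + 2.06 × 4.0206% = 10.89%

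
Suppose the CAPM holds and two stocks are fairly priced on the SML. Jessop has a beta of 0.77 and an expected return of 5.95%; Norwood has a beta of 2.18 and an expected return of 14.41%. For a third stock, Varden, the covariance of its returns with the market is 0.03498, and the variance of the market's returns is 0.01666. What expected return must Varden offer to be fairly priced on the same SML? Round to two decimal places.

13.93%

MRP = (14.41% − 5.95%) / (2.18 − 0.77) = 6.0000%
R_f = 5.95% − 0.77 × 6.0000% = 1.3300%
β_Varden = Cov / Var(R_m) = 0.03498 / 0.01666 = 2.0996
E(R_Varden) = R_f + β × MRP = 1.3300% + 2.0996 × 6.0000% = 13.93%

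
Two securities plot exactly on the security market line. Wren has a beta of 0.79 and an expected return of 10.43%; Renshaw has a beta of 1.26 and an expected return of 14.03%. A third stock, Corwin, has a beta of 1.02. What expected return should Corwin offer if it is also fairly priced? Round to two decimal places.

12.19%

MRP (SML slope) = (14.03% − 10.43%) / (1.26 − 0.79) = 3.60% / 0.47 = 7.6596%
R_f (intercept) = 10.43% − 0.79 × 7.6596% = 4.3789%
E(R_Corwin) = R_f + β × MRP = 4.3789% + 1.02 × 7.6596% = 12.19%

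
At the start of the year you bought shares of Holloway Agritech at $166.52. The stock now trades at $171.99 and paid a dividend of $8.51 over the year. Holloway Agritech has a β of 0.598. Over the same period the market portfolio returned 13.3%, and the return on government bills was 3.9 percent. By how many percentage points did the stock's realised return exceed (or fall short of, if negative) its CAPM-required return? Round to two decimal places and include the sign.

-1.13%

Realised HPR = (P1 + D1 − P0) / P0 = (171.99 + 8.51 − 166.52) / 166.52 = 13.98 / 166.52 = 8.3954%
MRP = 13.3% − 3.9% = 9.40%
CAPM required = R_f + β·MRP = 3.9% + 0.598 × 9.4% = 9.5212%
α = realised − required = 8.3954% − 9.5212% = -1.13%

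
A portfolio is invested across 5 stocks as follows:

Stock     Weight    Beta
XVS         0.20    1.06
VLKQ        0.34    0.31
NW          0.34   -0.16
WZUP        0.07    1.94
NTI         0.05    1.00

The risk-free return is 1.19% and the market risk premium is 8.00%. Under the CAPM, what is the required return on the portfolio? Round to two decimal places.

β_P = Σ w_i β_i = 0.20×1.06 + 0.34×0.31 + 0.34×-0.16 + 0.07×1.94 + 0.05×1.00 = 0.4488
E(R_P) = R_f + β_P × MRP = 1.19% + 0.4488 × 8.00% = 4.78%

4.78%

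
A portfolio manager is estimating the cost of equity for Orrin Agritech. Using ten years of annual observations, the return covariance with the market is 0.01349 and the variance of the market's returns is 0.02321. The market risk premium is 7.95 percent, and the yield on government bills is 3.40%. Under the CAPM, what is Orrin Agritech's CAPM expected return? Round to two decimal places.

8.02%

β = Cov(R_i, R_m) / Var(R_m) = 0.01349 / 0.02321 = 0.5812
E(R) = R_f + β × MRP = 3.40% + 0.5812 × 7.95% = 8.02%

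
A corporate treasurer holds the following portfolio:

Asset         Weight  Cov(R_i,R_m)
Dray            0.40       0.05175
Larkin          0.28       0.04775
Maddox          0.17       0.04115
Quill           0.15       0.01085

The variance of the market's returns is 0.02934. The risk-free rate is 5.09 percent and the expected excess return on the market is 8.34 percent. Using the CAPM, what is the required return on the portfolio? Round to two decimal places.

17.23%

β_Dray = 0.05175 / 0.02934 = 1.7638
β_Larkin = 0.04775 / 0.02934 = 1.6275
β_Maddox = 0.04115 / 0.02934 = 1.4025
β_Quill = 0.01085 / 0.02934 = 0.3698
β_P = Σ w_i β_i = 0.40×1.7638 + 0.28×1.6275 + 0.17×1.4025 + 0.15×0.3698 = 1.4551
E(R_P) = R_f + β_P × MRP = 5.09% + 1.4551 × 8.34% = 17.23%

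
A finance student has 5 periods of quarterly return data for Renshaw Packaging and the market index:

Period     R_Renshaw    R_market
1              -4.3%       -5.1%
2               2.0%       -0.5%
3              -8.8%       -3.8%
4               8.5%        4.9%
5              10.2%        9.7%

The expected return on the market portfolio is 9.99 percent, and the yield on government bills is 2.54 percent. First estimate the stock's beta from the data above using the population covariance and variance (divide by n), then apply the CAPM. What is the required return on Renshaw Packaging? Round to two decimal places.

Mean R_i = (-4.3 + 2.0 − 8.8 + 8.5 + 10.2) / 5 = 1.5200%
Mean R_m = (-5.1 − 0.5 − 3.8 + 4.9 + 9.7) / 5 = 1.0400%
Σ(R_i − R̄_i)(R_m − R̄_m) = 187.0560  ⇒  Cov = 187.0560 / 5 = 37.4112
Σ(R_m − R̄_m)² = 153.3920  ⇒  Var(R_m) = 153.3920 / 5 = 30.6784
β = Cov / Var(R_m) = 37.4112 / 30.6784 = 1.2195
MRP = 9.99% − 2.54% = 7.45%
E(R) = R_f + β × MRP = 2.54% + 1.2195 × 7.45% = 11.63%

11.63%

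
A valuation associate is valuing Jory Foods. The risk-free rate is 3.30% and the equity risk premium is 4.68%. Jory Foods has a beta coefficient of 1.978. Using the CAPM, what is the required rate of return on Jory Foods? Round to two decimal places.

12.56%

E(R) = R_f + β × MRP = 3.30% + 1.978 × 4.68% = 12.56%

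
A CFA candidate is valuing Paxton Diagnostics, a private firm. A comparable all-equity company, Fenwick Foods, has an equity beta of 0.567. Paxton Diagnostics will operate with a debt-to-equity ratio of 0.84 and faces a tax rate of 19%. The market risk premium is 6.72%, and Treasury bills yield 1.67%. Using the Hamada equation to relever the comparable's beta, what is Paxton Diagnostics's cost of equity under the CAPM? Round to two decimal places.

8.07%

β_L = β_U × [1 + (1 − t)(D/E)] = 0.567 × [1 + (1 − 0.19) × 0.84]
    = 0.567 × [1 + 0.81 × 0.84] = 0.567 × 1.6804 = 0.9528
E(R) = R_f + β_L × MRP = 1.67% + 0.9528 × 6.72% = 8.07%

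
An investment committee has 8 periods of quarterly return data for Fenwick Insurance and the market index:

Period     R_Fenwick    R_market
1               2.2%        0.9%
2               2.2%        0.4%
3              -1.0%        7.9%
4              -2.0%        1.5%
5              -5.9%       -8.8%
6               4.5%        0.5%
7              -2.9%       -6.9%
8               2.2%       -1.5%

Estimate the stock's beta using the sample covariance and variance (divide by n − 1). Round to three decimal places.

Mean R_i = (2.2 + 2.2 − 1.0 − 2.0 − 5.9 + 4.5 − 2.9 + 2.2) / 8 = -0.0875%
Mean R_m = (0.9 + 0.4 + 7.9 + 1.5 − 8.8 + 0.5 − 6.9 − 1.5) / 8 = -0.7500%
Σ(R_i − R̄_i)(R_m − R̄_m) = 62.3150  ⇒  Cov = 62.3150 / 7 = 8.9021
Σ(R_m − R̄_m)² = 188.6800  ⇒  Var(R_m) = 188.6800 / 7 = 26.9543
β = Cov / Var(R_m) = 8.9021 / 26.9543 = 0.3303

0.330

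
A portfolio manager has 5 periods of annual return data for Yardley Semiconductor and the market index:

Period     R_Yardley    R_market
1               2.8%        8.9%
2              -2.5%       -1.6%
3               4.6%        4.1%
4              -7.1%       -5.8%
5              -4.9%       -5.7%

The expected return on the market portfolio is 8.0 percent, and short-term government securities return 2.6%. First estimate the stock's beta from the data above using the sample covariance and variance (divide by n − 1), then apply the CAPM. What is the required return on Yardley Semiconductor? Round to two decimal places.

Mean R_i = (2.8 − 2.5 + 4.6 − 7.1 − 4.9) / 5 = -1.4200%
Mean R_m = (8.9 − 1.6 + 4.1 − 5.8 − 5.7) / 5 = -0.0200%
Σ(R_i − R̄_i)(R_m − R̄_m) = 116.7480  ⇒  Cov = 116.7480 / 4 = 29.1870
Σ(R_m − R̄_m)² = 164.7080  ⇒  Var(R_m) = 164.7080 / 4 = 41.1770
β = Cov / Var(R_m) = 29.1870 / 41.1770 = 0.7088
MRP = 8.0% − 2.6% = 5.40%
E(R) = R_f + β × MRP = 2.6% + 0.7088 × 5.4% = 6.43%

6.43%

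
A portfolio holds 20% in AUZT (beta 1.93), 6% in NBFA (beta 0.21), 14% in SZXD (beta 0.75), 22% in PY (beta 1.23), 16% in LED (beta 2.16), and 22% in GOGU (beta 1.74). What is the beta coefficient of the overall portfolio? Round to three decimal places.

1.503

β_P = Σ w_i β_i = 0.20×1.93 + 0.06×0.21 + 0.14×0.75 + 0.22×1.23 + 0.16×2.16 + 0.22×1.74 = 1.5026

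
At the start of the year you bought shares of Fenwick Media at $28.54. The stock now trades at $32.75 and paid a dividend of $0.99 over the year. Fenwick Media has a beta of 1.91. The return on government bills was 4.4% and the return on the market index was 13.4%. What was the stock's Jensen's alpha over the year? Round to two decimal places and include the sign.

-3.37%

Realised HPR = (P1 + D1 − P0) / P0 = (32.75 + 0.99 − 28.54) / 28.54 = 5.20 / 28.54 = 18.2200%
MRP = 13.4% − 4.4% = 9.00%
CAPM required = R_f + β·MRP = 4.4% + 1.91 × 9.0% = 21.5900%
α = realised − required = 18.2200% − 21.5900% = -3.37%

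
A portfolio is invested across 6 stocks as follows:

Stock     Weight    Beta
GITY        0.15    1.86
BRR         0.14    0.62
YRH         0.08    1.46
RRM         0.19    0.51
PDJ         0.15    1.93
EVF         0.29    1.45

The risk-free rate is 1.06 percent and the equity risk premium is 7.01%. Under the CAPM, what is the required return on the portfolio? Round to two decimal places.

β_P = Σ w_i β_i = 0.15×1.86 + 0.14×0.62 + 0.08×1.46 + 0.19×0.51 + 0.15×1.93 + 0.29×1.45 = 1.2895
E(R_P) = R_f + β_P × MRP = 1.06% + 1.2895 × 7.01% = 10.10%

10.10%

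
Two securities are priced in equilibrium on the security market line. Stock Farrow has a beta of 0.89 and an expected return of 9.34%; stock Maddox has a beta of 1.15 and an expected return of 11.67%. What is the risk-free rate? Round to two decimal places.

1.36%

Both satisfy E(R) = R_f + β·MRP, so the slope of the SML is
MRP = (11.67% − 9.34%) / (1.15 − 0.89) = 2.33% / 0.26 = 8.9615%
R_f = E(R_Farrow) − β_Farrow·MRP = 9.34% − 0.89 × 8.9615% = 1.3643%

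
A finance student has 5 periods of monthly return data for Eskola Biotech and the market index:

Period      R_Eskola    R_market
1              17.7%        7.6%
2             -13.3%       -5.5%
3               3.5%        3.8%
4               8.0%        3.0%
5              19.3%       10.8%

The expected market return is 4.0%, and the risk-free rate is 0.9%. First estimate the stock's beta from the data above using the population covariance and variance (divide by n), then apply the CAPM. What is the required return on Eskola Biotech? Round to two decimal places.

7.38%

Mean R_i = (17.7 − 13.3 + 3.5 + 8.0 + 19.3) / 5 = 7.0400%
Mean R_m = (7.6 − 5.5 + 3.8 + 3.0 + 10.8) / 5 = 3.9400%
Σ(R_i − R̄_i)(R_m − R̄_m) = 314.7220  ⇒  Cov = 314.7220 / 5 = 62.9444
Σ(R_m − R̄_m)² = 150.4720  ⇒  Var(R_m) = 150.4720 / 5 = 30.0944
β = Cov / Var(R_m) = 62.9444 / 30.0944 = 2.0916
MRP = 4.0% − 0.9% = 3.10%
E(R) = R_f + β × MRP = 0.9% + 2.0916 × 3.1% = 7.38%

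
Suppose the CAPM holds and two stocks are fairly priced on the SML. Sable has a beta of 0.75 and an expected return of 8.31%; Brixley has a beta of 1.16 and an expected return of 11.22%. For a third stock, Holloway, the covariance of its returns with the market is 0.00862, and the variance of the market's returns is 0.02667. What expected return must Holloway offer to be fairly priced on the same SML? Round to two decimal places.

MRP = (11.22% − 8.31%) / (1.16 − 0.75) = 7.0976%
R_f = 8.31% − 0.75 × 7.0976% = 2.9868%
β_Holloway = Cov / Var(R_m) = 0.00862 / 0.02667 = 0.3232
E(R_Holloway) = R_f + β × MRP = 2.9868% + 0.3232 × 7.0976% = 5.28%

5.28%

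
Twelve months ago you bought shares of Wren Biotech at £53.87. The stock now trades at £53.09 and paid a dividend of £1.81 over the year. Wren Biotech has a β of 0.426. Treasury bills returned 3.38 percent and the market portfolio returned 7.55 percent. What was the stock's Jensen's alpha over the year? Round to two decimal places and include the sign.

Realised HPR = (P1 + D1 − P0) / P0 = (53.09 + 1.81 − 53.87) / 53.87 = 1.03 / 53.87 = 1.9120%
MRP = 7.55% − 3.38% = 4.17%
CAPM required = R_f + β·MRP = 3.38% + 0.426 × 4.17% = 5.15642%
α = realised − required = 1.9120% − 5.15642% = -3.24%

-3.24%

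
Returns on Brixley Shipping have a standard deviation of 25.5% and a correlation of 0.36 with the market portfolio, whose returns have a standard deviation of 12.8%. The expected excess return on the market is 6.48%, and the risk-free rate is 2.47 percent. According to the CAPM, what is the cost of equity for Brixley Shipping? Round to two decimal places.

7.12%

β = ρ × σ_i / σ_m = 0.36 × 25.5% / 12.8% = 0.7172
E(R) = 2.47% + 0.7172 × 6.48% = 7.12%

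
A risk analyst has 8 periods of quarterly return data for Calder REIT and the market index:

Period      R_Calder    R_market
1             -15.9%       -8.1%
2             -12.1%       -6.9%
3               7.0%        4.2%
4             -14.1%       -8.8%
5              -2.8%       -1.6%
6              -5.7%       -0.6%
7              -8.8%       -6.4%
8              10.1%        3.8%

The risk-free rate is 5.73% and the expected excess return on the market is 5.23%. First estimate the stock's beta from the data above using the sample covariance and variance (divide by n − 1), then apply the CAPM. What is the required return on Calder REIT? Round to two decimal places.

Mean R_i = (-15.9 − 12.1 + 7.0 − 14.1 − 2.8 − 5.7 − 8.8 + 10.1) / 8 = -5.2875%
Mean R_m = (-8.1 − 6.9 + 4.2 − 8.8 − 1.6 − 0.6 − 6.4 + 3.8) / 8 = -3.0500%
Σ(R_i − R̄_i)(R_m − R̄_m) = 339.3450  ⇒  Cov = 339.3450 / 7 = 48.4779
Σ(R_m − R̄_m)² = 192.2000  ⇒  Var(R_m) = 192.2000 / 7 = 27.4571
β = Cov / Var(R_m) = 48.4779 / 27.4571 = 1.7656
E(R) = R_f + β × MRP = 5.73% + 1.7656 × 5.23% = 14.96%

14.96%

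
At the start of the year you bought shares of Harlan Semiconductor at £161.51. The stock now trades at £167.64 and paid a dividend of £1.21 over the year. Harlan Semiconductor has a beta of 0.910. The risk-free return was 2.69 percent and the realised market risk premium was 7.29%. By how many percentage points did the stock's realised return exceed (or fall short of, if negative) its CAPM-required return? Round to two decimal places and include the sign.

Realised HPR = (P1 + D1 − P0) / P0 = (167.64 + 1.21 − 161.51) / 161.51 = 7.34 / 161.51 = 4.5446%
CAPM required = R_f + β·MRP = 2.69% + 0.910 × 7.29% = 9.32390%
α = realised − required = 4.5446% − 9.32390% = -4.78%

-4.78%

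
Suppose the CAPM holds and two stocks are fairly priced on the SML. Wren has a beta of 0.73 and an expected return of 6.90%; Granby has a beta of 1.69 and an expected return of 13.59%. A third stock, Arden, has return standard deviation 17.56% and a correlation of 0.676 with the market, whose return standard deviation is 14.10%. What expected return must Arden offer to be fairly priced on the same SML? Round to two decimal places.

MRP = (13.59% − 6.90%) / (1.69 − 0.73) = 6.9688%
R_f = 6.90% − 0.73 × 6.9688% = 1.8128%
β_Arden = ρ·σ_i/σ_m = 0.676 × 17.56 / 14.10 = 0.8419
E(R_Arden) = R_f + β × MRP = 1.8128% + 0.8419 × 6.9688% = 7.68%

7.68%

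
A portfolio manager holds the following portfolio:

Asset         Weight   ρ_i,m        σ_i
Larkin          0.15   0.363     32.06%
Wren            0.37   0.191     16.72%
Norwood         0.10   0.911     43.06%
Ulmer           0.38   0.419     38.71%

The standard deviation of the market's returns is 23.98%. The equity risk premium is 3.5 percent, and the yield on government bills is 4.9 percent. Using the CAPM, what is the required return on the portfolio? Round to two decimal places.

β_Larkin = 0.363 × 32.06% / 23.98% = 0.4853
β_Wren = 0.191 × 16.72% / 23.98% = 0.1332
β_Norwood = 0.911 × 43.06% / 23.98% = 1.6358
β_Ulmer = 0.419 × 38.71% / 23.98% = 0.6764
β_P = Σ w_i β_i = 0.15×0.4853 + 0.37×0.1332 + 0.10×1.6358 + 0.38×0.6764 = 0.5427
E(R_P) = R_f + β_P × MRP = 4.9% + 0.5427 × 3.5% = 6.80%

6.80%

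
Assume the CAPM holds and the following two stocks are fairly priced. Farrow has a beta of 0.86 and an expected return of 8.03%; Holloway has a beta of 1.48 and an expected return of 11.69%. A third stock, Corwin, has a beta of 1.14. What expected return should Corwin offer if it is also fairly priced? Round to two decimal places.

MRP (SML slope) = (11.69% − 8.03%) / (1.48 − 0.86) = 3.66% / 0.62 = 5.9032%
R_f (intercept) = 8.03% − 0.86 × 5.9032% = 2.9532%
E(R_Corwin) = R_f + β × MRP = 2.9532% + 1.14 × 5.9032% = 9.68%

9.68%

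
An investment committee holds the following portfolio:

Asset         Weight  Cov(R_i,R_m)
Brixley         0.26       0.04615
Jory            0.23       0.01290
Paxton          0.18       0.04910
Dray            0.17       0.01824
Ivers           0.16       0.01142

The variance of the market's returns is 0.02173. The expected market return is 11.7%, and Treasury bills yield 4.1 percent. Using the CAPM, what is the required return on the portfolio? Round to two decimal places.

14.15%

β_Brixley = 0.04615 / 0.02173 = 2.1238
β_Jory = 0.01290 / 0.02173 = 0.5936
β_Paxton = 0.04910 / 0.02173 = 2.2595
β_Dray = 0.01824 / 0.02173 = 0.8394
β_Ivers = 0.01142 / 0.02173 = 0.5255
β_P = Σ w_i β_i = 0.26×2.1238 + 0.23×0.5936 + 0.18×2.2595 + 0.17×0.8394 + 0.16×0.5255 = 1.3222
MRP = 11.7% − 4.1% = 7.60%
E(R_P) = R_f + β_P × MRP = 4.1% + 1.3222 × 7.6% = 14.15%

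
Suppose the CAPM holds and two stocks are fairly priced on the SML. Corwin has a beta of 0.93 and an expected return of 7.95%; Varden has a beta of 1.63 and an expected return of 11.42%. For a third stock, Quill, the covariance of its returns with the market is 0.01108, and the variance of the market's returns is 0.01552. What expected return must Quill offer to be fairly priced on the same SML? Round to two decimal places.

MRP = (11.42% − 7.95%) / (1.63 − 0.93) = 4.9571%
R_f = 7.95% − 0.93 × 4.9571% = 3.3399%
β_Quill = Cov / Var(R_m) = 0.01108 / 0.01552 = 0.7139
E(R_Quill) = R_f + β × MRP = 3.3399% + 0.7139 × 4.9571% = 6.88%

6.88%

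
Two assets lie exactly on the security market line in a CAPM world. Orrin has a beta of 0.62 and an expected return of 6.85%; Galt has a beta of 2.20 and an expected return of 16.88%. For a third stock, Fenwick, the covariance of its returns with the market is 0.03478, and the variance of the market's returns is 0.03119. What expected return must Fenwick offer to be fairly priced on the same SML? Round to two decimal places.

MRP = (16.88% − 6.85%) / (2.20 − 0.62) = 6.3481%
R_f = 6.85% − 0.62 × 6.3481% = 2.9142%
β_Fenwick = Cov / Var(R_m) = 0.03478 / 0.03119 = 1.1151
E(R_Fenwick) = R_f + β × MRP = 2.9142% + 1.1151 × 6.3481% = 9.99%

9.99%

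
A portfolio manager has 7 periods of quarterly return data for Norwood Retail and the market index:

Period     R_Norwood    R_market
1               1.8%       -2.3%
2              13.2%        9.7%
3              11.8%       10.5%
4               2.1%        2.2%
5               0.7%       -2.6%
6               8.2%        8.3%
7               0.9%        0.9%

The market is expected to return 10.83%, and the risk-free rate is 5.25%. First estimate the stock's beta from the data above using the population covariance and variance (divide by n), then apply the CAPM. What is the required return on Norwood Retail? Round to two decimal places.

10.32%

Mean R_i = (1.8 + 13.2 + 11.8 + 2.1 + 0.7 + 8.2 + 0.9) / 7 = 5.5286%
Mean R_m = (-2.3 + 9.7 + 10.5 + 2.2 − 2.6 + 8.3 + 0.9) / 7 = 3.8143%
Σ(R_i − R̄_i)(R_m − R̄_m) = 171.8571  ⇒  Cov = 171.8571 / 7 = 24.5510
Σ(R_m − R̄_m)² = 189.0886  ⇒  Var(R_m) = 189.0886 / 7 = 27.0127
β = Cov / Var(R_m) = 24.5510 / 27.0127 = 0.9089
MRP = 10.83% − 5.25% = 5.58%
E(R) = R_f + β × MRP = 5.25% + 0.9089 × 5.58% = 10.32%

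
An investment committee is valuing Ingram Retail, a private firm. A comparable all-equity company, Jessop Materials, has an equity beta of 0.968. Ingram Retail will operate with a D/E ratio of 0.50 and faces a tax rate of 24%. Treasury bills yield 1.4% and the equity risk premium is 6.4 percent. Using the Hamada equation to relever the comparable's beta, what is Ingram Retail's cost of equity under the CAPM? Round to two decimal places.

9.95%

β_L = β_U × [1 + (1 − t)(D/E)] = 0.968 × [1 + (1 − 0.24) × 0.50]
    = 0.968 × [1 + 0.76 × 0.50] = 0.968 × 1.3800 = 1.3358
E(R) = R_f + β_L × MRP = 1.4% + 1.3358 × 6.4% = 9.95%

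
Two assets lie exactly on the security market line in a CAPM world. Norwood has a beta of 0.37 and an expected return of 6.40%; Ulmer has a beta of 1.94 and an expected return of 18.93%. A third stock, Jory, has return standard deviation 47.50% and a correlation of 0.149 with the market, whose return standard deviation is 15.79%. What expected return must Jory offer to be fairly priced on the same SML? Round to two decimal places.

MRP = (18.93% − 6.40%) / (1.94 − 0.37) = 7.9809%
R_f = 6.40% − 0.37 × 7.9809% = 3.4471%
β_Jory = ρ·σ_i/σ_m = 0.149 × 47.50 / 15.79 = 0.4482
E(R_Jory) = R_f + β × MRP = 3.4471% + 0.4482 × 7.9809% = 7.02%

7.02%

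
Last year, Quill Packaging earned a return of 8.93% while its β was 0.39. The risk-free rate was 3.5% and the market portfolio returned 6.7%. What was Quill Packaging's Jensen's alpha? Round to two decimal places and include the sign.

+4.18%

Market excess return = 6.7% − 3.5% = 3.20%
CAPM benchmark = R_f + β(R_m − R_f) = 3.5% + 0.39 × 3.2% = 4.7480%
α = actual − benchmark = 8.93% − 4.7480% = +4.18%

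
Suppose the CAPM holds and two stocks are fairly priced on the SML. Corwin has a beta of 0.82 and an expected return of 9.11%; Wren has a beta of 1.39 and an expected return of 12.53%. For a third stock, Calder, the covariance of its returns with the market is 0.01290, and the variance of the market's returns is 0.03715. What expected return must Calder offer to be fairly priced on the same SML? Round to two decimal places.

MRP = (12.53% − 9.11%) / (1.39 − 0.82) = 6.0000%
R_f = 9.11% − 0.82 × 6.0000% = 4.1900%
β_Calder = Cov / Var(R_m) = 0.01290 / 0.03715 = 0.3472
E(R_Calder) = R_f + β × MRP = 4.1900% + 0.3472 × 6.0000% = 6.27%

6.27%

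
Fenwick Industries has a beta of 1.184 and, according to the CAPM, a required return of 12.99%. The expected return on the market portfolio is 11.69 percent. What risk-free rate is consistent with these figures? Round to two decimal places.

E(R) = R_f + β(E(R_m) − R_f) = R_f(1 − β) + β·E(R_m)
12.99% = R_f × (1 − 1.184) + 1.184 × 11.69%
12.99% = R_f × -0.184 + 13.84096%
R_f = (12.99% − 13.84096%) / -0.184 = 4.62%

4.62%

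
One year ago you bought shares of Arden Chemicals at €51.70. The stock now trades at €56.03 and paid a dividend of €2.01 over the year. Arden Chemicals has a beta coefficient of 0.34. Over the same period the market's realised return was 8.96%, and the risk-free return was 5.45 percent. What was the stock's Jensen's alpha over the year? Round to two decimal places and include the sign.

Realised HPR = (P1 + D1 − P0) / P0 = (56.03 + 2.01 − 51.70) / 51.70 = 6.34 / 51.70 = 12.2631%
MRP = 8.96% − 5.45% = 3.51%
CAPM required = R_f + β·MRP = 5.45% + 0.34 × 3.51% = 6.6434%
α = realised − required = 12.2631% − 6.6434% = +5.62%

+5.62%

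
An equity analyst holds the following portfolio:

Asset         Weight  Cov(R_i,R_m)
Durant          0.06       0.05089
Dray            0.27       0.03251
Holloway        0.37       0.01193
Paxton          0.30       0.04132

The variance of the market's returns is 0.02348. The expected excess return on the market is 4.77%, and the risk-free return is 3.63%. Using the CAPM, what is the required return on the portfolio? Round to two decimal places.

9.45%

β_Durant = 0.05089 / 0.02348 = 2.1674
β_Dray = 0.03251 / 0.02348 = 1.3846
β_Holloway = 0.01193 / 0.02348 = 0.5081
β_Paxton = 0.04132 / 0.02348 = 1.7598
β_P = Σ w_i β_i = 0.06×2.1674 + 0.27×1.3846 + 0.37×0.5081 + 0.30×1.7598 = 1.2198
E(R_P) = R_f + β_P × MRP = 3.63% + 1.2198 × 4.77% = 9.45%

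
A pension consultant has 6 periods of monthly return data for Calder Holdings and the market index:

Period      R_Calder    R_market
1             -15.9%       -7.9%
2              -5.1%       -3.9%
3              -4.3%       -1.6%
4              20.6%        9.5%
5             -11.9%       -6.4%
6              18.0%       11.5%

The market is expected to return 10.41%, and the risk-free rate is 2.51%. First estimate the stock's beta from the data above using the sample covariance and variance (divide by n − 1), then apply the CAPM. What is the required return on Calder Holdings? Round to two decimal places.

Mean R_i = (-15.9 − 5.1 − 4.3 + 20.6 − 11.9 + 18.0) / 6 = 0.2333%
Mean R_m = (-7.9 − 3.9 − 1.6 + 9.5 − 6.4 + 11.5) / 6 = 0.2000%
Σ(R_i − R̄_i)(R_m − R̄_m) = 630.9600  ⇒  Cov = 630.9600 / 5 = 126.1920
Σ(R_m − R̄_m)² = 343.4000  ⇒  Var(R_m) = 343.4000 / 5 = 68.6800
β = Cov / Var(R_m) = 126.1920 / 68.6800 = 1.8374
MRP = 10.41% − 2.51% = 7.90%
E(R) = R_f + β × MRP = 2.51% + 1.8374 × 7.90% = 17.03%

17.03%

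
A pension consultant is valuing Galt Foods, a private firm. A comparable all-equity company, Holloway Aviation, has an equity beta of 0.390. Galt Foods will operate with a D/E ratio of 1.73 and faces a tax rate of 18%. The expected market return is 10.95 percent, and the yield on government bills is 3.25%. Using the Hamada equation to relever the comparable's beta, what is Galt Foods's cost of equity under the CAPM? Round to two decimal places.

β_L = β_U × [1 + (1 − t)(D/E)] = 0.390 × [1 + (1 − 0.18) × 1.73]
    = 0.390 × [1 + 0.82 × 1.73] = 0.390 × 2.4186 = 0.9433
MRP = 10.95% − 3.25% = 7.70%
E(R) = R_f + β_L × MRP = 3.25% + 0.9433 × 7.70% = 10.51%

10.51%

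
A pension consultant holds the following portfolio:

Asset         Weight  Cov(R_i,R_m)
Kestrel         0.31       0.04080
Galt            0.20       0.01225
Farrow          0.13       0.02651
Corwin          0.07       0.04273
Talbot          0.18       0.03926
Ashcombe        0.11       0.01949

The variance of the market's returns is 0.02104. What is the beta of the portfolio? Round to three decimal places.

1.461

β_Kestrel = 0.04080 / 0.02104 = 1.9392
β_Galt = 0.01225 / 0.02104 = 0.5822
β_Farrow = 0.02651 / 0.02104 = 1.2600
β_Corwin = 0.04273 / 0.02104 = 2.0309
β_Talbot = 0.03926 / 0.02104 = 1.8660
β_Ashcombe = 0.01949 / 0.02104 = 0.9263
β_P = Σ w_i β_i = 0.31×1.9392 + 0.20×0.5822 + 0.13×1.2600 + 0.07×2.0309 + 0.18×1.8660 + 0.11×0.9263 = 1.4613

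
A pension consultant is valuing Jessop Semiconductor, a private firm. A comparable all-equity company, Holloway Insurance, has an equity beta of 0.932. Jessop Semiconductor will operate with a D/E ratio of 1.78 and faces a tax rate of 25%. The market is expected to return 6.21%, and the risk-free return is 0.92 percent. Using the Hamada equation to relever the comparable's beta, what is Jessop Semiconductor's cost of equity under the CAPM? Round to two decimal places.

12.43%

β_L = β_U × [1 + (1 − t)(D/E)] = 0.932 × [1 + (1 − 0.25) × 1.78]
    = 0.932 × [1 + 0.75 × 1.78] = 0.932 × 2.3350 = 2.1762
MRP = 6.21% − 0.92% = 5.29%
E(R) = R_f + β_L × MRP = 0.92% + 2.1762 × 5.29% = 12.43%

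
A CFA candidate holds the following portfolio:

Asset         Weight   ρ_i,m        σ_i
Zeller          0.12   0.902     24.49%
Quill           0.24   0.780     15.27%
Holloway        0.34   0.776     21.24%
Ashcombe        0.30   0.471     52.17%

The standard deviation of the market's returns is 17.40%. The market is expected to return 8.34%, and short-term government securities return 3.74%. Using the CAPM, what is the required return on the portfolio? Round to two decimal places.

β_Zeller = 0.902 × 24.49% / 17.40% = 1.2695
β_Quill = 0.780 × 15.27% / 17.40% = 0.6845
β_Holloway = 0.776 × 21.24% / 17.40% = 0.9473
β_Ashcombe = 0.471 × 52.17% / 17.40% = 1.4122
β_P = Σ w_i β_i = 0.12×1.2695 + 0.24×0.6845 + 0.34×0.9473 + 0.30×1.4122 = 1.0624
MRP = 8.34% − 3.74% = 4.60%
E(R_P) = R_f + β_P × MRP = 3.74% + 1.0624 × 4.60% = 8.63%

8.63%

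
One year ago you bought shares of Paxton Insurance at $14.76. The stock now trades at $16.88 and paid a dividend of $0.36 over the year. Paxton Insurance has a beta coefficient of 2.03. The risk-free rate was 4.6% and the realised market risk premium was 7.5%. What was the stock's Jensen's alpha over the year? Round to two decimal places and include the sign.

-3.02%

Realised HPR = (P1 + D1 − P0) / P0 = (16.88 + 0.36 − 14.76) / 14.76 = 2.48 / 14.76 = 16.8022%
CAPM required = R_f + β·MRP = 4.6% + 2.03 × 7.5% = 19.8250%
α = realised − required = 16.8022% − 19.8250% = -3.02%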